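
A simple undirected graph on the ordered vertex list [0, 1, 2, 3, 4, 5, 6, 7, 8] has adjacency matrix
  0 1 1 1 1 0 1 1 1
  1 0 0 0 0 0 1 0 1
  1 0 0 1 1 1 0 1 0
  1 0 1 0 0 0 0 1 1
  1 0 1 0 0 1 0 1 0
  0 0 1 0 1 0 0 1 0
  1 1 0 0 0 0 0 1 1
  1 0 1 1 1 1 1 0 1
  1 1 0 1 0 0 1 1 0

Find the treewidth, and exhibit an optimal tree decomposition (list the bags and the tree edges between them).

Treewidth 3.
One such decomposition:
Bags: B1 = {0, 6, 7, 8}  B2 = {0, 3, 7, 8}  B3 = {0, 2, 3, 7}  B4 = {0, 1, 6, 8}  B5 = {0, 2, 4, 7}  B6 = {2, 4, 5, 7}
Tree: B1–B2, B2–B3, B1–B4, B3–B5, B5–B6

Each bag holds 4 vertices, so the decomposition has width 3, which upper-bounds the treewidth. On the other hand G contains the 4-clique {0, 1, 6, 8}. A clique must lie in a single bag of any decomposition, so no decomposition can have width below 3. Combining the bounds, tw(G) = 3.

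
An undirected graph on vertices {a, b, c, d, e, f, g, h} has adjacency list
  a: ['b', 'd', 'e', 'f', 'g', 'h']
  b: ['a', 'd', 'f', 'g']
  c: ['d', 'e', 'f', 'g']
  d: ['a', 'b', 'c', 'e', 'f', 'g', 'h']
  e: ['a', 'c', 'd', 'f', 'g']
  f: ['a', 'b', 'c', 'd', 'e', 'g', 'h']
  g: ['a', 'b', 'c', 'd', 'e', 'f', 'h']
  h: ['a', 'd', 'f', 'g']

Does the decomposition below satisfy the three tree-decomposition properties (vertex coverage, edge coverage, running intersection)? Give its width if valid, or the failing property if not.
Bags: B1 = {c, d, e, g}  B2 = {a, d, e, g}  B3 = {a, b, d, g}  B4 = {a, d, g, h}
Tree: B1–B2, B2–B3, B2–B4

No — vertex f appears in no bag.

A tree decomposition must satisfy three properties: every vertex lies in some bag; for every edge, both endpoints lie together in some bag; and for every vertex, the bags containing it form a connected subtree. Here vertex f appears in no bag, so the decomposition is invalid.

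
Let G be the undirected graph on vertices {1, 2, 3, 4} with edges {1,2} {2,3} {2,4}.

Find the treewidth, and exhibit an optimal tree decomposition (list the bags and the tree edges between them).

Every bag has size at most 2, so the width is 2 − 1 = 1 and tw(G) ≤ 1. Since G has at least one edge (e.g. 4–2), it is not an edgeless graph, so tw(G) ≥ 1. Therefore the treewidth is 1.

Treewidth 1.
Bags: B1 = {2, 4}  B2 = {1, 2}  B3 = {2, 3}
Tree: B1–B2, B2–B3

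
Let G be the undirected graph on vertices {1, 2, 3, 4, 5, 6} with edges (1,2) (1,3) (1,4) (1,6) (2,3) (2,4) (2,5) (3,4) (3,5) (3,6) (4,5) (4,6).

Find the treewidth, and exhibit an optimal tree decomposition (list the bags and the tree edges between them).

Treewidth 3.
One such decomposition:
Bags: B1 = {1, 3, 4, 6}  B2 = {1, 2, 3, 4}  B3 = {2, 3, 4, 5}
Tree: B1–B2, B2–B3

The largest bag has 4 vertices, giving width 3; this decomposition certifies tw(G) ≤ 3. On the other hand G contains the 4-clique {1, 2, 3, 4}. A clique must lie in a single bag of any decomposition, so no decomposition can have width below 3. The upper and lower bounds meet at 3, so that is the treewidth.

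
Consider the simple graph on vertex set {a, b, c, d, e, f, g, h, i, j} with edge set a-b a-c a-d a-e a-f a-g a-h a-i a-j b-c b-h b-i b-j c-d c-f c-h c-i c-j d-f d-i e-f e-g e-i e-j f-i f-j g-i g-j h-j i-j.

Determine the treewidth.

A width-4 tree decomposition is:
Bags: B1 = {a, e, f, i, j}  B2 = {a, c, f, i, j}  B3 = {a, b, c, i, j}  B4 = {a, b, c, h, j}  B5 = {a, e, g, i, j}  B6 = {a, c, d, f, i}
Tree: B1–B2, B2–B3, B3–B4, B1–B5, B2–B6
Each bag holds 5 vertices, so the decomposition has width 4, which upper-bounds the treewidth. Conversely, {a, b, c, h, j} is a clique of size 5, and the vertices of any clique must share a bag in every tree decomposition; so some bag has ≥ 5 vertices and tw(G) ≥ 4. Combining the bounds, tw(G) = 4.

4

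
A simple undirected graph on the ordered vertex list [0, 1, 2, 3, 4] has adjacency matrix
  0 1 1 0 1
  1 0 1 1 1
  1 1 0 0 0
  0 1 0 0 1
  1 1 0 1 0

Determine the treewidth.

2

A width-2 tree decomposition is:
Bags: B1 = {0, 1, 4}  B2 = {0, 1, 2}  B3 = {1, 3, 4}
Tree: B1–B2, B1–B3
Each bag holds 3 vertices, so the decomposition has width 2, which upper-bounds the treewidth. Conversely, {0, 1, 2} is a clique of size 3, and the vertices of any clique must share a bag in every tree decomposition; so some bag has ≥ 3 vertices and tw(G) ≥ 2. Hence tw(G) = 2 exactly.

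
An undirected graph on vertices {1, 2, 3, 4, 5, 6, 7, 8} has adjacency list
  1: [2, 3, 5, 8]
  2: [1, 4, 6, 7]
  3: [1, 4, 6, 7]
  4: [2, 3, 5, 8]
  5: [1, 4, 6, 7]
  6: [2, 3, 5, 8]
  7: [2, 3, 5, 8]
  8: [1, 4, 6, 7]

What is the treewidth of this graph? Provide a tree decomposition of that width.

Every bag has size at most 5, so the width is 5 − 1 = 4 and tw(G) ≤ 4. For the lower bound: the 5 vertex sets {5,6}, {4,8}, {1,2}, {3}, {7} are disjoint, each induces a connected subgraph, and every pair is joined by at least one edge of G. Contracting each set to a single vertex therefore yields K_{5} as a minor, and since treewidth is minor-monotone, tw(G) ≥ tw(K_{5}) = 4. The upper and lower bounds meet at 4, so that is the treewidth.

Treewidth 4.
One optimal decomposition is:
Bags: B1 = {2, 3, 5, 6, 8}  B2 = {2, 3, 4, 5, 8}  B3 = {1, 2, 3, 5, 8}  B4 = {2, 3, 5, 7, 8}
Tree: B1–B2, B2–B3, B3–B4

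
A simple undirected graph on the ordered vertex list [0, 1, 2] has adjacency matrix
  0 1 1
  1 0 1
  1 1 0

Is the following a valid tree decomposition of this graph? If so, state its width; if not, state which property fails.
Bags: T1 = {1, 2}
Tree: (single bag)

No — vertex 0 appears in no bag.

A tree decomposition must satisfy three properties: every vertex lies in some bag; for every edge, both endpoints lie together in some bag; and for every vertex, the bags containing it form a connected subtree. Here vertex 0 appears in no bag, so the decomposition is invalid.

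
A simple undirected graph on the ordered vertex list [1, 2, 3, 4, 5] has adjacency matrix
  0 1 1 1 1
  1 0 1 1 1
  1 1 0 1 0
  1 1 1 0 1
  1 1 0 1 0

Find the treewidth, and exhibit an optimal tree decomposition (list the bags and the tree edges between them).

Each bag holds 4 vertices, so the decomposition has width 3, which upper-bounds the treewidth. Conversely, {1, 2, 3, 4} is a clique of size 4, and the vertices of any clique must share a bag in every tree decomposition; so some bag has ≥ 4 vertices and tw(G) ≥ 3. The upper and lower bounds meet at 3, so that is the treewidth.

Treewidth 3.
Bags: B1 = {1, 2, 4, 5}  B2 = {1, 2, 3, 4}
Tree: B1–B2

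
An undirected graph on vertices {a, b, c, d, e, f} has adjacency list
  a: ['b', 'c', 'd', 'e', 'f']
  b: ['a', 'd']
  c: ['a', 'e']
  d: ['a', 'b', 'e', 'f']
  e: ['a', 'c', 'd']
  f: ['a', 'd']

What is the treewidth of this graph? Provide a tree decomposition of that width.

Every bag has size at most 3, so the width is 3 − 1 = 2 and tw(G) ≤ 2. Conversely, {a, d, e} is a clique of size 3, and the vertices of any clique must share a bag in every tree decomposition; so some bag has ≥ 3 vertices and tw(G) ≥ 2. The upper and lower bounds meet at 2, so that is the treewidth.

Treewidth 2.
Bags: B1 = {a, b, d}  B2 = {a, d, e}  B3 = {a, d, f}  B4 = {a, c, e}
Tree: B1–B2, B1–B3, B2–B4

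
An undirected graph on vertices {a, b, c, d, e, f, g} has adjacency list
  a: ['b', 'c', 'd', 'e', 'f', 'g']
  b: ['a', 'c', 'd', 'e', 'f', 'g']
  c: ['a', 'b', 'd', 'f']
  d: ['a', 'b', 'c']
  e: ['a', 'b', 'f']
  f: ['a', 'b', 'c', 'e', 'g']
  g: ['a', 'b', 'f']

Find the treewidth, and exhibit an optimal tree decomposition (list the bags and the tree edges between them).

Treewidth 3.
One such decomposition:
Bags: B1 = {a, b, e, f}  B2 = {a, b, c, f}  B3 = {a, b, c, d}  B4 = {a, b, f, g}
Tree: B1–B2, B2–B3, B2–B4

The largest bag has 4 vertices, giving width 3; this decomposition certifies tw(G) ≤ 3. On the other hand G contains the 4-clique {a, b, c, d}. A clique must lie in a single bag of any decomposition, so no decomposition can have width below 3. The upper and lower bounds meet at 3, so that is the treewidth.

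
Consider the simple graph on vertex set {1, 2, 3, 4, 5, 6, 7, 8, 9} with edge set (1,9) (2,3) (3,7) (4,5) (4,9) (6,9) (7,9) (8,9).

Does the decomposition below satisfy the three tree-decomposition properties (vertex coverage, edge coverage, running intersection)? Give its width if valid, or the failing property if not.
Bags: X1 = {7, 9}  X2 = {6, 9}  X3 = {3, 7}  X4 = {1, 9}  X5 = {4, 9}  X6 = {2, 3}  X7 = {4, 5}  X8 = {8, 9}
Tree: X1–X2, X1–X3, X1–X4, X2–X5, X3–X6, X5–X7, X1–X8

Vertex coverage: the bags together contain {1, 2, 3, 4, 5, 6, 7, 8, 9}, the full vertex set. Edge coverage: each edge of G has both endpoints in at least one bag. Running intersection: for every vertex, the bags containing it form a connected subtree. All three properties hold, so this is a valid tree decomposition of width max|bag| − 1 = 1, and hence tw(G) ≤ 1.

Yes; width 1.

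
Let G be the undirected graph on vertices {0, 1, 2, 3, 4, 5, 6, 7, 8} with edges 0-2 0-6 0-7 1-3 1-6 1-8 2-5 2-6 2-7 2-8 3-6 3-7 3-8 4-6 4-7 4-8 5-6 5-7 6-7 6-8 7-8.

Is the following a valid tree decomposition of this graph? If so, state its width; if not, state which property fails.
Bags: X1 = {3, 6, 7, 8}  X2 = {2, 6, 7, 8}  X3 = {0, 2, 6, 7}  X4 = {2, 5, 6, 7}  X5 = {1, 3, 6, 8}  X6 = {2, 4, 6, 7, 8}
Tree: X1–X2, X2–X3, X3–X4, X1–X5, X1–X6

A tree decomposition must satisfy three properties: every vertex lies in some bag; for every edge, both endpoints lie together in some bag; and for every vertex, the bags containing it form a connected subtree. Here bags containing vertex 2 are not connected in the tree, so the decomposition is invalid.

No — bags containing vertex 2 are not connected in the tree.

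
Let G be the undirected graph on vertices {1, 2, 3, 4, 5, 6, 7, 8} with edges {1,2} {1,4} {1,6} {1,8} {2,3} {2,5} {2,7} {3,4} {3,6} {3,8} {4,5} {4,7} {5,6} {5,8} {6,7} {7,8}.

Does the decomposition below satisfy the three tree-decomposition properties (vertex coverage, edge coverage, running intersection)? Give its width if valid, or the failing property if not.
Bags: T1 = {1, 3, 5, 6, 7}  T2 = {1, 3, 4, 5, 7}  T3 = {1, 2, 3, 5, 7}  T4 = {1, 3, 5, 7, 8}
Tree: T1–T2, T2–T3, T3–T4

Yes; width 4.

Vertex coverage: the bags together contain {1, 2, 3, 4, 5, 6, 7, 8}, the full vertex set. Edge coverage: each edge of G has both endpoints in at least one bag. Running intersection: for every vertex, the bags containing it form a connected subtree. All three properties hold, so this is a valid tree decomposition of width max|bag| − 1 = 4, and hence tw(G) ≤ 4.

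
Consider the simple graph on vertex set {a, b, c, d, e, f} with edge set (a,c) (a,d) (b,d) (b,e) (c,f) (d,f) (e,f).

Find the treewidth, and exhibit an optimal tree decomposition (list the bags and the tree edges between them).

Treewidth 2.
One optimal decomposition is:
Bags: B1 = {b, d, e}  B2 = {d, e, f}  B3 = {a, d, f}  B4 = {a, c, f}
Tree: B1–B2, B2–B3, B3–B4

The largest bag has 3 vertices, giving width 2; this decomposition certifies tw(G) ≤ 2. The edges b–e–f–d–b form a cycle, so G is not a tree and its treewidth is at least 2. Combining the bounds, tw(G) = 2.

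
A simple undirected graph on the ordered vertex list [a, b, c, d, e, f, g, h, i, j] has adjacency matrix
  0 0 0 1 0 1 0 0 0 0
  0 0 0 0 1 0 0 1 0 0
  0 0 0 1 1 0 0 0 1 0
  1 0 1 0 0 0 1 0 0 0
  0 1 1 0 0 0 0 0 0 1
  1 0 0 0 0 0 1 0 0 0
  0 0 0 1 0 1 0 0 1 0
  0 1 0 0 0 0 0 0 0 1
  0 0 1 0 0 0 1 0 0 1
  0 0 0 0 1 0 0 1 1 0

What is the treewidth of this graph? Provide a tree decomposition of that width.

Each bag holds 3 vertices, so the decomposition has width 2, which upper-bounds the treewidth. For the lower bound, G contains the cycle a–f–g–d–a, so G is not a forest; only forests have treewidth ≤ 1, hence tw(G) ≥ 2. The upper and lower bounds meet at 2, so that is the treewidth.

Treewidth 2.
Bags: B1 = {a, d, f}  B2 = {d, f, g}  B3 = {c, d, g}  B4 = {c, g, i}  B5 = {c, e, i}  B6 = {e, i, j}  B7 = {b, e, j}  B8 = {b, h, j}
Tree: B1–B2, B2–B3, B3–B4, B4–B5, B5–B6, B6–B7, B7–B8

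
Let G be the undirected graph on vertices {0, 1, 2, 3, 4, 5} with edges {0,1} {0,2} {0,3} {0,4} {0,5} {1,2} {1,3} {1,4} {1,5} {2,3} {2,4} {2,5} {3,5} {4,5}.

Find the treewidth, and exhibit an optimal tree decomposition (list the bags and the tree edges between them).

Treewidth 4.
One optimal decomposition is:
Bags: B1 = {0, 1, 2, 4, 5}  B2 = {0, 1, 2, 3, 5}
Tree: B1–B2

Every bag has size at most 5, so the width is 5 − 1 = 4 and tw(G) ≤ 4. On the other hand G contains the 5-clique {0, 1, 2, 3, 5}. A clique must lie in a single bag of any decomposition, so no decomposition can have width below 4. Combining the bounds, tw(G) = 4.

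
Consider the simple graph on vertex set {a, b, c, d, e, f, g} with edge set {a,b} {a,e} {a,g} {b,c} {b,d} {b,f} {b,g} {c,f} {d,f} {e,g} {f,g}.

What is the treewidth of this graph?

2

A width-2 tree decomposition is:
Bags: B1 = {a, b, g}  B2 = {b, f, g}  B3 = {b, d, f}  B4 = {a, e, g}  B5 = {b, c, f}
Tree: B1–B2, B2–B3, B1–B4, B2–B5
The largest bag has 3 vertices, giving width 2; this decomposition certifies tw(G) ≤ 2. Conversely, {a, e, g} is a clique of size 3, and the vertices of any clique must share a bag in every tree decomposition; so some bag has ≥ 3 vertices and tw(G) ≥ 2. Combining the bounds, tw(G) = 2.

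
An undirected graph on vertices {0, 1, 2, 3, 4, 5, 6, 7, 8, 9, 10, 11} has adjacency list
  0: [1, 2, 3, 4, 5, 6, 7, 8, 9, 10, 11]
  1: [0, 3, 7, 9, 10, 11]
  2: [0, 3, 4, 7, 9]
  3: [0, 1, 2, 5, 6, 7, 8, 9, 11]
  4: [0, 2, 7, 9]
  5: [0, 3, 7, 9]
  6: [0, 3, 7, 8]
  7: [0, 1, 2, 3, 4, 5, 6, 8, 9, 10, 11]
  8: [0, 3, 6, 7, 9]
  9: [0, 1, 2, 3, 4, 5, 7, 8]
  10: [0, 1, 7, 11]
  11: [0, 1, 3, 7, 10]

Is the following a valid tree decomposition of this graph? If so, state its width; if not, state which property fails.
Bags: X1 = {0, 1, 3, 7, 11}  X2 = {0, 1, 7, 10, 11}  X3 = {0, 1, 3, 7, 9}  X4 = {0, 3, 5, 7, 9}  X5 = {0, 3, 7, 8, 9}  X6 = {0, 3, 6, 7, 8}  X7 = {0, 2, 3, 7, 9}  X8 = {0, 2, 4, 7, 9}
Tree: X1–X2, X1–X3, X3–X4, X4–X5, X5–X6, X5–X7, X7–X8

Every vertex of G appears in some bag (union = {0, 1, 2, 3, 4, 5, 6, 7, 8, 9, 10, 11}); every edge is covered by a bag; and for each vertex v the set of bags containing v is connected in the bag tree. The decomposition is therefore valid. The largest bag has 5 vertices, so the width is 4.

Yes; width 4.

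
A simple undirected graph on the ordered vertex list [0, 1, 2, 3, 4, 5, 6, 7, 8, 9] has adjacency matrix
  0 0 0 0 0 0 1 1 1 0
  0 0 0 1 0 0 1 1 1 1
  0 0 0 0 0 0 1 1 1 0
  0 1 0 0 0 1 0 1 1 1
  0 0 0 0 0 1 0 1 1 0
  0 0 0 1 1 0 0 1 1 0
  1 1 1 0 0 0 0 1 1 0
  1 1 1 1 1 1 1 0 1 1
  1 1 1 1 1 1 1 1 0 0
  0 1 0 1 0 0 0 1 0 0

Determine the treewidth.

3

A width-3 tree decomposition is:
Bags: B1 = {1, 3, 7, 8}  B2 = {1, 6, 7, 8}  B3 = {2, 6, 7, 8}  B4 = {1, 3, 7, 9}  B5 = {0, 6, 7, 8}  B6 = {3, 5, 7, 8}  B7 = {4, 5, 7, 8}
Tree: B1–B2, B2–B3, B1–B4, B2–B5, B1–B6, B6–B7
Every bag has size at most 4, so the width is 4 − 1 = 3 and tw(G) ≤ 3. For the lower bound, the 4 vertices {1, 3, 7, 8} are pairwise adjacent, and any tree decomposition puts a clique entirely inside one bag — forcing width ≥ 3. Therefore the treewidth is 3.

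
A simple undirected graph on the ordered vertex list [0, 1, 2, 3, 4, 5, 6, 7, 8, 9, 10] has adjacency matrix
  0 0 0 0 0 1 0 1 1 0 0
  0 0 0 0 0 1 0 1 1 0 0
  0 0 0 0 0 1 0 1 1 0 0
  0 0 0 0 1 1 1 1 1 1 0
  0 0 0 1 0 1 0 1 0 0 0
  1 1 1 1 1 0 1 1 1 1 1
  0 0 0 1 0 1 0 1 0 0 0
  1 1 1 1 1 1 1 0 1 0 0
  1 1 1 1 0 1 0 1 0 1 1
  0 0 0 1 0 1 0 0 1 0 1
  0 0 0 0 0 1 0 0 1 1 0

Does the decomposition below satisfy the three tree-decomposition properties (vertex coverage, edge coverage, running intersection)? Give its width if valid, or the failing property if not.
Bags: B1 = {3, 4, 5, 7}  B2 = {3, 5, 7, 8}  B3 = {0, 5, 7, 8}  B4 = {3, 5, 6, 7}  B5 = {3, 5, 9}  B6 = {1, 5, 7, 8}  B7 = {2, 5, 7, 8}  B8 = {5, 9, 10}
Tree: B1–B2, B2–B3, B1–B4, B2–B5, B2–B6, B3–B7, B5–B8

No — edge (8,9) lies in no bag.

A tree decomposition must satisfy three properties: every vertex lies in some bag; for every edge, both endpoints lie together in some bag; and for every vertex, the bags containing it form a connected subtree. Here edge (8,9) lies in no bag, so the decomposition is invalid.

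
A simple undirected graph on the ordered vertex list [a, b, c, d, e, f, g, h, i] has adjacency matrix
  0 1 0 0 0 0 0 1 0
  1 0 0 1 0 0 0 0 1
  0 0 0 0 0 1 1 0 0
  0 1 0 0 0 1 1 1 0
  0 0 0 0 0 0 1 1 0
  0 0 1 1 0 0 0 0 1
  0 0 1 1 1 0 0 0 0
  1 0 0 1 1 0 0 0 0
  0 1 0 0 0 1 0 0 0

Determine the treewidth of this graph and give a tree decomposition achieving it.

Each bag holds 4 vertices, so the decomposition has width 3, which upper-bounds the treewidth. For the lower bound: the 4 vertex sets {a,b,i}, {h}, {d}, {c,e,f,g} are disjoint, each induces a connected subgraph, and every pair is joined by at least one edge of G. Contracting each set to a single vertex therefore yields K_{4} as a minor, and since treewidth is minor-monotone, tw(G) ≥ tw(K_{4}) = 3. Combining the bounds, tw(G) = 3.

Treewidth 3.
One optimal decomposition is:
Bags: B1 = {a, b, h, i}  B2 = {b, d, h, i}  B3 = {d, f, h, i}  B4 = {d, e, f, h}  B5 = {d, e, f, g}  B6 = {c, e, f, g}
Tree: B1–B2, B2–B3, B3–B4, B4–B5, B5–B6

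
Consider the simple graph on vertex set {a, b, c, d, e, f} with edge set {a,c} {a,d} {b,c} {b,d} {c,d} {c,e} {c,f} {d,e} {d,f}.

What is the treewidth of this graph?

2

A width-2 tree decomposition is:
Bags: B1 = {b, c, d}  B2 = {a, c, d}  B3 = {c, d, e}  B4 = {c, d, f}
Tree: B1–B2, B2–B3, B2–B4
The largest bag has 3 vertices, giving width 2; this decomposition certifies tw(G) ≤ 2. Conversely, {c, d, e} is a clique of size 3, and the vertices of any clique must share a bag in every tree decomposition; so some bag has ≥ 3 vertices and tw(G) ≥ 2. The upper and lower bounds meet at 2, so that is the treewidth.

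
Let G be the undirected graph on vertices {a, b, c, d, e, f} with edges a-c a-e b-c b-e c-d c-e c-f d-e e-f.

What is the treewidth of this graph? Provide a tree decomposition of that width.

Each bag holds 3 vertices, so the decomposition has width 2, which upper-bounds the treewidth. On the other hand G contains the 3-clique {c, d, e}. A clique must lie in a single bag of any decomposition, so no decomposition can have width below 2. The upper and lower bounds meet at 2, so that is the treewidth.

Treewidth 2.
One optimal decomposition is:
Bags: B1 = {c, d, e}  B2 = {c, e, f}  B3 = {b, c, e}  B4 = {a, c, e}
Tree: B1–B2, B1–B3, B2–B4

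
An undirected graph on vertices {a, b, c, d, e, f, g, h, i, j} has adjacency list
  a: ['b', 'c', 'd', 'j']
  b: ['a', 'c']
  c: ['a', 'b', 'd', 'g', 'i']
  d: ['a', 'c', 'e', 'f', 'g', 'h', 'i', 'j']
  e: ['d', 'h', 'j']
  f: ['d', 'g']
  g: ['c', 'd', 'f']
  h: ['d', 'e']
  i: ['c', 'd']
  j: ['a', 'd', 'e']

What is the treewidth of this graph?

A width-2 tree decomposition is:
Bags: B1 = {a, d, j}  B2 = {d, e, j}  B3 = {a, c, d}  B4 = {c, d, g}  B5 = {d, f, g}  B6 = {d, e, h}  B7 = {c, d, i}  B8 = {a, b, c}
Tree: B1–B2, B1–B3, B3–B4, B4–B5, B2–B6, B3–B7, B3–B8
Each bag holds 3 vertices, so the decomposition has width 2, which upper-bounds the treewidth. On the other hand G contains the 3-clique {d, f, g}. A clique must lie in a single bag of any decomposition, so no decomposition can have width below 2. Therefore the treewidth is 2.

2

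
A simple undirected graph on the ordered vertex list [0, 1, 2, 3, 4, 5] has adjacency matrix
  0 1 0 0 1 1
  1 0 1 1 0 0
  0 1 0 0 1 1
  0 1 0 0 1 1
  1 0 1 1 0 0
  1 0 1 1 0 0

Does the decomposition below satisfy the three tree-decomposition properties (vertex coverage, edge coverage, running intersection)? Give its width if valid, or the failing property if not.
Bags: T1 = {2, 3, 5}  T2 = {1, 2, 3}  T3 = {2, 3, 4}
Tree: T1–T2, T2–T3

A tree decomposition must satisfy three properties: every vertex lies in some bag; for every edge, both endpoints lie together in some bag; and for every vertex, the bags containing it form a connected subtree. Here vertex 0 appears in no bag, so the decomposition is invalid.

No — vertex 0 appears in no bag.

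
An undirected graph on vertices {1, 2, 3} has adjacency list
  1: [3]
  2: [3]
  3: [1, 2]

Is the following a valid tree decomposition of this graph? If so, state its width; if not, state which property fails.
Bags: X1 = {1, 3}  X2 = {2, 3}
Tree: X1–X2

Every vertex of G appears in some bag (union = {1, 2, 3}); every edge is covered by a bag; and for each vertex v the set of bags containing v is connected in the bag tree. The decomposition is therefore valid. The largest bag has 2 vertices, so the width is 1.

Yes; width 1.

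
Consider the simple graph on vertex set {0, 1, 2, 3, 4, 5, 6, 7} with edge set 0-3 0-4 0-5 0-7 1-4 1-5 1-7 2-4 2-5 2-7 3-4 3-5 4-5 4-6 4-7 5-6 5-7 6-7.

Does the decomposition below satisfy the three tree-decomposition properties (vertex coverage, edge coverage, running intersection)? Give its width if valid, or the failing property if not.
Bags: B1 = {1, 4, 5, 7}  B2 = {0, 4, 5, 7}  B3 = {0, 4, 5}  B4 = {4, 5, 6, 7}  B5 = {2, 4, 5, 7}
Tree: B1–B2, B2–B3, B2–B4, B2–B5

No — vertex 3 appears in no bag.

A tree decomposition must satisfy three properties: every vertex lies in some bag; for every edge, both endpoints lie together in some bag; and for every vertex, the bags containing it form a connected subtree. Here vertex 3 appears in no bag, so the decomposition is invalid.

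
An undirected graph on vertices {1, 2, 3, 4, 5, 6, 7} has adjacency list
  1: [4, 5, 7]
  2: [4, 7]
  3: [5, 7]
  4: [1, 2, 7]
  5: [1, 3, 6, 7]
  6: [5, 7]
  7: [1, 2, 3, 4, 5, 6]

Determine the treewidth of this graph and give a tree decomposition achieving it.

Treewidth 2.
One optimal decomposition is:
Bags: B1 = {5, 6, 7}  B2 = {3, 5, 7}  B3 = {1, 5, 7}  B4 = {1, 4, 7}  B5 = {2, 4, 7}
Tree: B1–B2, B2–B3, B3–B4, B4–B5

Every bag has size at most 3, so the width is 3 − 1 = 2 and tw(G) ≤ 2. For the lower bound, the 3 vertices {2, 4, 7} are pairwise adjacent, and any tree decomposition puts a clique entirely inside one bag — forcing width ≥ 2. Hence tw(G) = 2 exactly.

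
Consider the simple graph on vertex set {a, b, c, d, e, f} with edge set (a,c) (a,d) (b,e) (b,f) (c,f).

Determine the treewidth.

A width-1 tree decomposition is:
Bags: B1 = {a, d}  B2 = {a, c}  B3 = {c, f}  B4 = {b, f}  B5 = {b, e}
Tree: B1–B2, B2–B3, B3–B4, B4–B5
Each bag holds 2 vertices, so the decomposition has width 1, which upper-bounds the treewidth. Any graph with an edge has treewidth ≥ 1, and G has the edge d–a. Combining the bounds, tw(G) = 1.

1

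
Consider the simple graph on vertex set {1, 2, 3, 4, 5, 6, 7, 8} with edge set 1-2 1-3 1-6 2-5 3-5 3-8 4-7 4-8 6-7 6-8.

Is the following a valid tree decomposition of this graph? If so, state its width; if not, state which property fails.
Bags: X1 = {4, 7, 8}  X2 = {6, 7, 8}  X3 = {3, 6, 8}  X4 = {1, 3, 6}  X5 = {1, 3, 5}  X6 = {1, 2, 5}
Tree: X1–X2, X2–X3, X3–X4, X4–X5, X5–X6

Yes; width 2.

Vertex coverage: the bags together contain {1, 2, 3, 4, 5, 6, 7, 8}, the full vertex set. Edge coverage: each edge of G has both endpoints in at least one bag. Running intersection: for every vertex, the bags containing it form a connected subtree. All three properties hold, so this is a valid tree decomposition of width max|bag| − 1 = 2, and hence tw(G) ≤ 2.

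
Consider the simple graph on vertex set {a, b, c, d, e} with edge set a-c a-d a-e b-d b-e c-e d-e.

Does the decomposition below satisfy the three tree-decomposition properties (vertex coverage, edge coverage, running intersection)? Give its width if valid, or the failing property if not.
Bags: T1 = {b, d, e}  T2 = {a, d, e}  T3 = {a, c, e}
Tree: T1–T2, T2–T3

Yes; width 2.

Checking the three conditions: (i) the bags cover all of {a, b, c, d, e}; (ii) for each edge, some bag contains both endpoints; (iii) the bags containing any fixed vertex form a subtree. All hold, so the decomposition is valid with width 3 − 1 = 2.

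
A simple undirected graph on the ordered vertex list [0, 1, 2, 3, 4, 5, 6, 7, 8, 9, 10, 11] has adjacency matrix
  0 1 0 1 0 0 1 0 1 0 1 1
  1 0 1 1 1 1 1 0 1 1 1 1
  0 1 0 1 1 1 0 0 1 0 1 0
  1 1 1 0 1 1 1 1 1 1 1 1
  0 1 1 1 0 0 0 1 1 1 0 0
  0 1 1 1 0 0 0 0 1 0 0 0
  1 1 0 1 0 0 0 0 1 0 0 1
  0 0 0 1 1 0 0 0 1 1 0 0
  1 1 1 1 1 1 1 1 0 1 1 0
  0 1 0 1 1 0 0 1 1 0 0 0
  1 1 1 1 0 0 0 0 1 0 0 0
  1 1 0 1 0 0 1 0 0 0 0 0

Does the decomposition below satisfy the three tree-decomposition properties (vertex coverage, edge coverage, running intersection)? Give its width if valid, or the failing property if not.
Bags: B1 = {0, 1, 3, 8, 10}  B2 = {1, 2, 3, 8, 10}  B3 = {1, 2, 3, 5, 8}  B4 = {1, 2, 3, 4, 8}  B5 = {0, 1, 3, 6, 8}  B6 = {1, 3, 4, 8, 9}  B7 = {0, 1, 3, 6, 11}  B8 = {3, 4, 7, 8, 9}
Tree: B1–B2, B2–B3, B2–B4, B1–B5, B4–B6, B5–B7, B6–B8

Yes; width 4.

Every vertex of G appears in some bag (union = {0, 1, 2, 3, 4, 5, 6, 7, 8, 9, 10, 11}); every edge is covered by a bag; and for each vertex v the set of bags containing v is connected in the bag tree. The decomposition is therefore valid. The largest bag has 5 vertices, so the width is 4.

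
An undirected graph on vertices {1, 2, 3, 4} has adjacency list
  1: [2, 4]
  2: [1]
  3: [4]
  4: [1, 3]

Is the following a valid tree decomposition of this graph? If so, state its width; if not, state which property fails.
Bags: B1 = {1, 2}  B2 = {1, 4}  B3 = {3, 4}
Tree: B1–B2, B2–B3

Yes; width 1.

Every vertex of G appears in some bag (union = {1, 2, 3, 4}); every edge is covered by a bag; and for each vertex v the set of bags containing v is connected in the bag tree. The decomposition is therefore valid. The largest bag has 2 vertices, so the width is 1.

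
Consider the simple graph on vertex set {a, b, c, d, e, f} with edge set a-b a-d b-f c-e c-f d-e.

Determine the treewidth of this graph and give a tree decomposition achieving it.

Every bag has size at most 3, so the width is 3 − 1 = 2 and tw(G) ≤ 2. The edges e–c–f–b–a–d–e form a cycle, so G is not a tree and its treewidth is at least 2. Combining the bounds, tw(G) = 2.

Treewidth 2.
Bags: B1 = {c, e, f}  B2 = {b, e, f}  B3 = {a, b, e}  B4 = {a, d, e}
Tree: B1–B2, B2–B3, B3–B4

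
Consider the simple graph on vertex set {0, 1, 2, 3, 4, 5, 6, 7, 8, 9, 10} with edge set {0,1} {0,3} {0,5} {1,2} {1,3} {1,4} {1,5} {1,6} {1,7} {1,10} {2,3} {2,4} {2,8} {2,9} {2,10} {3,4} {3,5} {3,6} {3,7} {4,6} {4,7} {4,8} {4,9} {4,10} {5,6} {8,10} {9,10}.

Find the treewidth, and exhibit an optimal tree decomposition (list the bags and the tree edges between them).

Treewidth 3.
Bags: B1 = {1, 2, 4, 10}  B2 = {1, 2, 3, 4}  B3 = {2, 4, 8, 10}  B4 = {1, 3, 4, 7}  B5 = {1, 3, 4, 6}  B6 = {2, 4, 9, 10}  B7 = {1, 3, 5, 6}  B8 = {0, 1, 3, 5}
Tree: B1–B2, B1–B3, B2–B4, B4–B5, B3–B6, B5–B7, B7–B8

Every bag has size at most 4, so the width is 4 − 1 = 3 and tw(G) ≤ 3. On the other hand G contains the 4-clique {2, 4, 8, 10}. A clique must lie in a single bag of any decomposition, so no decomposition can have width below 3. Hence tw(G) = 3 exactly.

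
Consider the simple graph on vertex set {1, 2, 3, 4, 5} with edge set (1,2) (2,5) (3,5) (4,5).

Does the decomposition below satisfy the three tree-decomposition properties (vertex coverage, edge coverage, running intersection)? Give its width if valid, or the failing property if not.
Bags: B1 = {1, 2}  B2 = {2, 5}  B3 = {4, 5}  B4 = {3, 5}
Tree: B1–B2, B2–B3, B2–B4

Checking the three conditions: (i) the bags cover all of {1, 2, 3, 4, 5}; (ii) for each edge, some bag contains both endpoints; (iii) the bags containing any fixed vertex form a subtree. All hold, so the decomposition is valid with width 2 − 1 = 1.

Yes; width 1.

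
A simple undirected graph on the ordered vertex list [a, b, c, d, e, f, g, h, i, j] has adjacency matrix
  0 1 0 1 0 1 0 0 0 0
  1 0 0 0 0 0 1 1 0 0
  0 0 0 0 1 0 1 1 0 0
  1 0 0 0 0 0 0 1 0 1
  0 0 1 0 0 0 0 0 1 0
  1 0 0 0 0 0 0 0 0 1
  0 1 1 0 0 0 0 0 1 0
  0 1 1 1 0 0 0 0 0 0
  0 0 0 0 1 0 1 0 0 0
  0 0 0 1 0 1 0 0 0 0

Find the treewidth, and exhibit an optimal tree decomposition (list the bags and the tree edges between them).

Every bag has size at most 3, so the width is 3 − 1 = 2 and tw(G) ≤ 2. The edges f–j–d–a–f form a cycle, so G is not a tree and its treewidth is at least 2. Therefore the treewidth is 2.

Treewidth 2.
One optimal decomposition is:
Bags: B1 = {a, f, j}  B2 = {a, d, j}  B3 = {a, b, d}  B4 = {b, d, h}  B5 = {b, g, h}  B6 = {c, g, h}  B7 = {c, g, i}  B8 = {c, e, i}
Tree: B1–B2, B2–B3, B3–B4, B4–B5, B5–B6, B6–B7, B7–B8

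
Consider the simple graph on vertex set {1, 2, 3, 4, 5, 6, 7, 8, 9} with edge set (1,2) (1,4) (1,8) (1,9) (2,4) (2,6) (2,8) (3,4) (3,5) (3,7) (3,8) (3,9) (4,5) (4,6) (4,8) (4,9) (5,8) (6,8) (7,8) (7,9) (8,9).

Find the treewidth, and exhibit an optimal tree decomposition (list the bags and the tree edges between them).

The largest bag has 4 vertices, giving width 3; this decomposition certifies tw(G) ≤ 3. On the other hand G contains the 4-clique {1, 4, 8, 9}. A clique must lie in a single bag of any decomposition, so no decomposition can have width below 3. Therefore the treewidth is 3.

Treewidth 3.
One optimal decomposition is:
Bags: B1 = {3, 4, 8, 9}  B2 = {1, 4, 8, 9}  B3 = {1, 2, 4, 8}  B4 = {2, 4, 6, 8}  B5 = {3, 7, 8, 9}  B6 = {3, 4, 5, 8}
Tree: B1–B2, B2–B3, B3–B4, B1–B5, B1–B6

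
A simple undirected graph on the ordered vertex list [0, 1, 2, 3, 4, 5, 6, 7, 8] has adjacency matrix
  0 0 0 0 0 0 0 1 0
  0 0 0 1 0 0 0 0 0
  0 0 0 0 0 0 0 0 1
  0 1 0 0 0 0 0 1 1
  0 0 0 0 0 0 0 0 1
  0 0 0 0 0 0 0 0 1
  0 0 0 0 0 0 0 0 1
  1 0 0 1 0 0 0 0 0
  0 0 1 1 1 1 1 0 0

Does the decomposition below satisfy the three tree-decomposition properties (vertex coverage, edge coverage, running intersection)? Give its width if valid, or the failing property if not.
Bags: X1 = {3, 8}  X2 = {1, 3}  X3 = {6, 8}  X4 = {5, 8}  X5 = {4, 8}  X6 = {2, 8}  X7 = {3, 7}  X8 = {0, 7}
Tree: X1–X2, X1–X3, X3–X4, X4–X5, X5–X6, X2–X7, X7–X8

Checking the three conditions: (i) the bags cover all of {0, 1, 2, 3, 4, 5, 6, 7, 8}; (ii) for each edge, some bag contains both endpoints; (iii) the bags containing any fixed vertex form a subtree. All hold, so the decomposition is valid with width 2 − 1 = 1.

Yes; width 1.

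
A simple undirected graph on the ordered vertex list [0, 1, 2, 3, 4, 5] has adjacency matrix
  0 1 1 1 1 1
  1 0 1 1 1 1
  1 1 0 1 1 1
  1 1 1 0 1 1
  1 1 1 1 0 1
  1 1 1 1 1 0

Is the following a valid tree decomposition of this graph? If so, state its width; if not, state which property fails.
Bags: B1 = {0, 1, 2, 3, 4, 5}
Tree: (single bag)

Yes; width 5.

Every vertex of G appears in some bag (union = {0, 1, 2, 3, 4, 5}); every edge is covered by a bag; and for each vertex v the set of bags containing v is connected in the bag tree. The decomposition is therefore valid. The largest bag has 6 vertices, so the width is 5.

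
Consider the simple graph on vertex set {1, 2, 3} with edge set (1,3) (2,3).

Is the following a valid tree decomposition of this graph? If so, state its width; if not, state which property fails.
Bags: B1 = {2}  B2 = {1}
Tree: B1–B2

No — vertex 3 appears in no bag.

A tree decomposition must satisfy three properties: every vertex lies in some bag; for every edge, both endpoints lie together in some bag; and for every vertex, the bags containing it form a connected subtree. Here vertex 3 appears in no bag, so the decomposition is invalid.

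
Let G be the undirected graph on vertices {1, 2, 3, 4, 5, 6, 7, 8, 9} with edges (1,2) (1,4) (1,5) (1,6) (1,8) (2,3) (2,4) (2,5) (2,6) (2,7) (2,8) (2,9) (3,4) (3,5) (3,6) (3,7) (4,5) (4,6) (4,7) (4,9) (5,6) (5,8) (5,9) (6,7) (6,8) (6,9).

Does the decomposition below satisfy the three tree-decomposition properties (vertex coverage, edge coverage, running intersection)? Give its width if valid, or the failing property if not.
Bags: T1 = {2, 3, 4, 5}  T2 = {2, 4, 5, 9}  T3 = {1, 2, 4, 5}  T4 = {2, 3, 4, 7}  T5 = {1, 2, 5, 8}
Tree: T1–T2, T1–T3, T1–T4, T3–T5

No — vertex 6 appears in no bag.

A tree decomposition must satisfy three properties: every vertex lies in some bag; for every edge, both endpoints lie together in some bag; and for every vertex, the bags containing it form a connected subtree. Here vertex 6 appears in no bag, so the decomposition is invalid.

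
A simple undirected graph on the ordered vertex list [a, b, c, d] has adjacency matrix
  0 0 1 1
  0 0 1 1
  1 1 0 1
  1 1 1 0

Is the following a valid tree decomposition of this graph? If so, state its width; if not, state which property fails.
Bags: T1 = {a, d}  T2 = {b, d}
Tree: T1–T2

A tree decomposition must satisfy three properties: every vertex lies in some bag; for every edge, both endpoints lie together in some bag; and for every vertex, the bags containing it form a connected subtree. Here vertex c appears in no bag, so the decomposition is invalid.

No — vertex c appears in no bag.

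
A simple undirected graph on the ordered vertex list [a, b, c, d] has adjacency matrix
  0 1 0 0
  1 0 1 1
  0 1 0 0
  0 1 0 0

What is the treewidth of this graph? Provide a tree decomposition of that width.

Each bag holds 2 vertices, so the decomposition has width 1, which upper-bounds the treewidth. G has an edge, so its treewidth is at least 1. Hence tw(G) = 1 exactly.

Treewidth 1.
One such decomposition:
Bags: B1 = {a, b}  B2 = {b, c}  B3 = {b, d}
Tree: B1–B2, B2–B3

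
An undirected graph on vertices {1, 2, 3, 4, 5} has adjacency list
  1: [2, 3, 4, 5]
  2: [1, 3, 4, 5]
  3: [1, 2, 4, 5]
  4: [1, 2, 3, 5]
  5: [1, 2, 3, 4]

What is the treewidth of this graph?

4

A width-4 tree decomposition is:
Bags: B1 = {1, 2, 3, 4, 5}
Tree: (single bag)
A single bag containing all 5 vertices is trivially a valid decomposition of width 4. Conversely, {1, 2, 3, 4, 5} is a clique of size 5, and the vertices of any clique must share a bag in every tree decomposition; so some bag has ≥ 5 vertices and tw(G) ≥ 4. The upper and lower bounds meet at 4, so that is the treewidth.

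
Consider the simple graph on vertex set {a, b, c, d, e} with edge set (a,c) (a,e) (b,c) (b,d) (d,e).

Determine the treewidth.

A width-2 tree decomposition is:
Bags: B1 = {a, d, e}  B2 = {a, c, d}  B3 = {b, c, d}
Tree: B1–B2, B2–B3
Each bag holds 3 vertices, so the decomposition has width 2, which upper-bounds the treewidth. The edges d–e–a–c–b–d form a cycle, so G is not a tree and its treewidth is at least 2. Combining the bounds, tw(G) = 2.

2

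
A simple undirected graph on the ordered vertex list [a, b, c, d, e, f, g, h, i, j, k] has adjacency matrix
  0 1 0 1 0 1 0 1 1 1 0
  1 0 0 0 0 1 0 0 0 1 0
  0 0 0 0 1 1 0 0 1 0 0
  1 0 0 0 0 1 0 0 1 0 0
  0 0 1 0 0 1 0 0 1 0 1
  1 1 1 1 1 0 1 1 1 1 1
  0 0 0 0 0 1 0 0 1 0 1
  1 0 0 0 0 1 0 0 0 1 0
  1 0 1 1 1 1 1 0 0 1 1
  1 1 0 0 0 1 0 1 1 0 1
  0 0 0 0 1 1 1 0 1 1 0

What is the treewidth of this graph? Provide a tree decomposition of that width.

Each bag holds 4 vertices, so the decomposition has width 3, which upper-bounds the treewidth. Conversely, {a, f, h, j} is a clique of size 4, and the vertices of any clique must share a bag in every tree decomposition; so some bag has ≥ 4 vertices and tw(G) ≥ 3. Therefore the treewidth is 3.

Treewidth 3.
One such decomposition:
Bags: B1 = {f, i, j, k}  B2 = {a, f, i, j}  B3 = {a, f, h, j}  B4 = {e, f, i, k}  B5 = {a, b, f, j}  B6 = {c, e, f, i}  B7 = {f, g, i, k}  B8 = {a, d, f, i}
Tree: B1–B2, B2–B3, B1–B4, B3–B5, B4–B6, B4–B7, B2–B8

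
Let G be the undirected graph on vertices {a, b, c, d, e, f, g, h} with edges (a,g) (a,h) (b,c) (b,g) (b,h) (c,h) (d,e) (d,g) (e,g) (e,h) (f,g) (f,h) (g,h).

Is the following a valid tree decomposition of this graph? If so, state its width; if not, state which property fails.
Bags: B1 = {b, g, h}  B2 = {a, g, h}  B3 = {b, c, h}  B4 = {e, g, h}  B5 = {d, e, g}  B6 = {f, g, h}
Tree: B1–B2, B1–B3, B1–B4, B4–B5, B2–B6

Yes; width 2.

Checking the three conditions: (i) the bags cover all of {a, b, c, d, e, f, g, h}; (ii) for each edge, some bag contains both endpoints; (iii) the bags containing any fixed vertex form a subtree. All hold, so the decomposition is valid with width 3 − 1 = 2.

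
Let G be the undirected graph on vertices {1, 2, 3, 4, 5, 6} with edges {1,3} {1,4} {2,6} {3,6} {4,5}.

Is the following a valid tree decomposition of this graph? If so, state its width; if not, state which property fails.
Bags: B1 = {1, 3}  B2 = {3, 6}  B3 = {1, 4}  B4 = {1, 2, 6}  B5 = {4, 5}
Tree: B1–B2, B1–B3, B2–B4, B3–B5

A tree decomposition must satisfy three properties: every vertex lies in some bag; for every edge, both endpoints lie together in some bag; and for every vertex, the bags containing it form a connected subtree. Here bags containing vertex 1 are not connected in the tree, so the decomposition is invalid.

No — bags containing vertex 1 are not connected in the tree.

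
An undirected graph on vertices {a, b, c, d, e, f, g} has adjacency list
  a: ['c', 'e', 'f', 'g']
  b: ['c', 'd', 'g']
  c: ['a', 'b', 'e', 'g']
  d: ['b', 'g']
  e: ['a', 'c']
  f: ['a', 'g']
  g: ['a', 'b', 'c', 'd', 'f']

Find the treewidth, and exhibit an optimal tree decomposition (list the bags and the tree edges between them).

Treewidth 2.
One optimal decomposition is:
Bags: B1 = {a, c, g}  B2 = {a, c, e}  B3 = {a, f, g}  B4 = {b, c, g}  B5 = {b, d, g}
Tree: B1–B2, B1–B3, B1–B4, B4–B5

Each bag holds 3 vertices, so the decomposition has width 2, which upper-bounds the treewidth. On the other hand G contains the 3-clique {a, c, g}. A clique must lie in a single bag of any decomposition, so no decomposition can have width below 2. Combining the bounds, tw(G) = 2.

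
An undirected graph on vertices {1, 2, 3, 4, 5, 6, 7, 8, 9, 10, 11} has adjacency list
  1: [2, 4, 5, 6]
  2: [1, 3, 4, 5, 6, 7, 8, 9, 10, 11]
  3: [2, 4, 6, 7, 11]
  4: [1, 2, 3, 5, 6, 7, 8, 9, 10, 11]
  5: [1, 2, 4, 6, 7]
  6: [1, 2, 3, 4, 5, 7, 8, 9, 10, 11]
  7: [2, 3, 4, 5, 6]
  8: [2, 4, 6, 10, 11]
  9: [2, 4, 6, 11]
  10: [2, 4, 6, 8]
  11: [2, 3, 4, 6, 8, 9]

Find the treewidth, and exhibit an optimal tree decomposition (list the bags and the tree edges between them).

Treewidth 4.
One optimal decomposition is:
Bags: B1 = {2, 3, 4, 6, 7}  B2 = {2, 3, 4, 6, 11}  B3 = {2, 4, 5, 6, 7}  B4 = {1, 2, 4, 5, 6}  B5 = {2, 4, 6, 8, 11}  B6 = {2, 4, 6, 8, 10}  B7 = {2, 4, 6, 9, 11}
Tree: B1–B2, B1–B3, B3–B4, B2–B5, B5–B6, B5–B7

Every bag has size at most 5, so the width is 5 − 1 = 4 and tw(G) ≤ 4. On the other hand G contains the 5-clique {1, 2, 4, 5, 6}. A clique must lie in a single bag of any decomposition, so no decomposition can have width below 4. Combining the bounds, tw(G) = 4.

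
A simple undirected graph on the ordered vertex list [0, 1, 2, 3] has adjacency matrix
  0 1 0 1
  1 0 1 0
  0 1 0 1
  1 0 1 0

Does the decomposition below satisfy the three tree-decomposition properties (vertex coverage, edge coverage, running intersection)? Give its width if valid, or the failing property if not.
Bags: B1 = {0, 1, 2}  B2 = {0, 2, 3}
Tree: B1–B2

Every vertex of G appears in some bag (union = {0, 1, 2, 3}); every edge is covered by a bag; and for each vertex v the set of bags containing v is connected in the bag tree. The decomposition is therefore valid. The largest bag has 3 vertices, so the width is 2.

Yes; width 2.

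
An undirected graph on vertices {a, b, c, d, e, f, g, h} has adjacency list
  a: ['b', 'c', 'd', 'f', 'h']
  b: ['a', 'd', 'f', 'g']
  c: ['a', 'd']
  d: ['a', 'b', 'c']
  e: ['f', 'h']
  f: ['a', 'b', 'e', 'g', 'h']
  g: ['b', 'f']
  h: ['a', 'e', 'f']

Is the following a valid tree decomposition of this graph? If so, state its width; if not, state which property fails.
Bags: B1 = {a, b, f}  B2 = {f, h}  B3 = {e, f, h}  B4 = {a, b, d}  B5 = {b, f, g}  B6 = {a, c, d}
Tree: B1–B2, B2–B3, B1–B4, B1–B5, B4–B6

A tree decomposition must satisfy three properties: every vertex lies in some bag; for every edge, both endpoints lie together in some bag; and for every vertex, the bags containing it form a connected subtree. Here edge (a,h) lies in no bag, so the decomposition is invalid.

No — edge (a,h) lies in no bag.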